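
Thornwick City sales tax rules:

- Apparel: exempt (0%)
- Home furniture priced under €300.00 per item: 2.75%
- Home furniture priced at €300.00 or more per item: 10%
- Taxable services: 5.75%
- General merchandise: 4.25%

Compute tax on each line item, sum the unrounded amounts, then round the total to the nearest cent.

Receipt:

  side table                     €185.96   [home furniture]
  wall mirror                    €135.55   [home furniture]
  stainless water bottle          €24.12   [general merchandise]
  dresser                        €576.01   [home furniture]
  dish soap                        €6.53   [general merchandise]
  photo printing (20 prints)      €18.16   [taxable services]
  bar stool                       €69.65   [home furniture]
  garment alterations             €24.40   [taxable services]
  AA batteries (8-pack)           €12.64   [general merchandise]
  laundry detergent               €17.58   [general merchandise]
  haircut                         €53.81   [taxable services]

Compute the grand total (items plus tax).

€1200.90

Side table €185.96: home furniture, under €300.00 → 2.75% → €5.1139
Wall mirror €135.55: home furniture, under €300.00 → 2.75% → €3.727625
Stainless water bottle €24.12: general merchandise → 4.25% → €1.0251
Dresser €576.01: home furniture, €300.00 or more → 10% → €57.601
Dish soap €6.53: general merchandise → 4.25% → €0.277525
Photo printing (20 prints) €18.16: taxable services → 5.75% → €1.0442
Bar stool €69.65: home furniture, under €300.00 → 2.75% → €1.915375
Garment alterations €24.40: taxable services → 5.75% → €1.403
AA batteries (8-pack) €12.64: general merchandise → 4.25% → €0.5372
Laundry detergent €17.58: general merchandise → 4.25% → €0.74715
Haircut €53.81: taxable services → 5.75% → €3.094075
Subtotal = €1124.41; unrounded tax = €76.48615 → €76.49; total due = €1200.90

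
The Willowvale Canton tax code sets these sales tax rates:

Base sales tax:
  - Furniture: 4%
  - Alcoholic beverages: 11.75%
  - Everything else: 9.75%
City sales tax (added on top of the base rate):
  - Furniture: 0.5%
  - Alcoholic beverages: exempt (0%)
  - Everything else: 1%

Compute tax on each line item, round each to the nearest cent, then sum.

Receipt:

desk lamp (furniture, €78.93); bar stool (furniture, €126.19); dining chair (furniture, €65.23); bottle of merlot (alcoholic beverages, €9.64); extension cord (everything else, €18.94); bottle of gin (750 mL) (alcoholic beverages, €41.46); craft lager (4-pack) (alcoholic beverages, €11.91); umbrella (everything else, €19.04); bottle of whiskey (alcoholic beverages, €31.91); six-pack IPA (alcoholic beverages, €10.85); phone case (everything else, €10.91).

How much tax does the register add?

Desk lamp €78.93: furniture → 4% + 0.5% city = 4.5% → €3.55
Bar stool €126.19: furniture → 4% + 0.5% city = 4.5% → €5.68
Dining chair €65.23: furniture → 4% + 0.5% city = 4.5% → €2.94
Bottle of merlot €9.64: alcoholic beverages → 11.75% + 0% city = 11.75% → €1.13
Extension cord €18.94: everything else → 9.75% + 1% city = 10.75% → €2.04
Bottle of gin (750 mL) €41.46: alcoholic beverages → 11.75% + 0% city = 11.75% → €4.87
Craft lager (4-pack) €11.91: alcoholic beverages → 11.75% + 0% city = 11.75% → €1.40
Umbrella €19.04: everything else → 9.75% + 1% city = 10.75% → €2.05
Bottle of whiskey €31.91: alcoholic beverages → 11.75% + 0% city = 11.75% → €3.75
Six-pack IPA €10.85: alcoholic beverages → 11.75% + 0% city = 11.75% → €1.27
Phone case €10.91: everything else → 9.75% + 1% city = 10.75% → €1.17
Total tax = €3.55 + €5.68 + €2.94 + €1.13 + €2.04 + €4.87 + €1.40 + €2.05 + €3.75 + €1.27 + €1.17 = €29.85

€29.85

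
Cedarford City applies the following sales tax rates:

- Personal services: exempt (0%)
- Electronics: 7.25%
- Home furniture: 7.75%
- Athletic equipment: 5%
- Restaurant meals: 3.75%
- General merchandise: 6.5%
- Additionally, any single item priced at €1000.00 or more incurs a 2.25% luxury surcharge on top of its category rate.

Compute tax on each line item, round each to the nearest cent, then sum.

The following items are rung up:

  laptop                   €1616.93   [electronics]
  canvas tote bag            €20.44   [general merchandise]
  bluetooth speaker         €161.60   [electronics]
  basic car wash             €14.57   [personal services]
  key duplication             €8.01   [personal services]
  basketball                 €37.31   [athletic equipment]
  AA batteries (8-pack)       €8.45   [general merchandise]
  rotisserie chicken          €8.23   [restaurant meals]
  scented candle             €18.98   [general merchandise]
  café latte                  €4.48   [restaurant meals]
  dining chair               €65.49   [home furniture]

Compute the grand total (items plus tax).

Laptop €1616.93: electronics → 7.25% + 2.25% surcharge = 9.5% → €153.61
Canvas tote bag €20.44: general merchandise → 6.5% → €1.33
Bluetooth speaker €161.60: electronics → 7.25% → €11.72
Basic car wash €14.57: personal services → 0% → €0.00
Key duplication €8.01: personal services → 0% → €0.00
Basketball €37.31: athletic equipment → 5% → €1.87
AA batteries (8-pack) €8.45: general merchandise → 6.5% → €0.55
Rotisserie chicken €8.23: restaurant meals → 3.75% → €0.31
Scented candle €18.98: general merchandise → 6.5% → €1.23
Café latte €4.48: restaurant meals → 3.75% → €0.17
Dining chair €65.49: home furniture → 7.75% → €5.08
Subtotal = €1964.49; tax = €175.87; total due = €2140.36

€2140.36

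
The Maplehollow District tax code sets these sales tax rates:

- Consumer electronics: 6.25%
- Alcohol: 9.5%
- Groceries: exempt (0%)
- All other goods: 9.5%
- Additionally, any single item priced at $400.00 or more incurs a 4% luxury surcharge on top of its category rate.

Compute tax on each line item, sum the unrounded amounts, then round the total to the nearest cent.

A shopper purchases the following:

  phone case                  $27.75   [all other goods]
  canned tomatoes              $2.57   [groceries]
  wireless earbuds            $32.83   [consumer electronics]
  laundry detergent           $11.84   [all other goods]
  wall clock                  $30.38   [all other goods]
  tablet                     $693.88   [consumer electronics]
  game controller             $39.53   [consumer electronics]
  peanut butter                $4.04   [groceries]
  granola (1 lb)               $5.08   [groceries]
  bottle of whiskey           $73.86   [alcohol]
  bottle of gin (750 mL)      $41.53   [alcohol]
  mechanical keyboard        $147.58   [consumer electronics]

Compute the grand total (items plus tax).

Phone case $27.75: all other goods → 9.5% → $2.63625
Canned tomatoes $2.57: groceries → 0% → $0.00
Wireless earbuds $32.83: consumer electronics → 6.25% → $2.051875
Laundry detergent $11.84: all other goods → 9.5% → $1.1248
Wall clock $30.38: all other goods → 9.5% → $2.8861
Tablet $693.88: consumer electronics → 6.25% + 4% surcharge = 10.25% → $71.1227
Game controller $39.53: consumer electronics → 6.25% → $2.470625
Peanut butter $4.04: groceries → 0% → $0.00
Granola (1 lb) $5.08: groceries → 0% → $0.00
Bottle of whiskey $73.86: alcohol → 9.5% → $7.0167
Bottle of gin (750 mL) $41.53: alcohol → 9.5% → $3.94535
Mechanical keyboard $147.58: consumer electronics → 6.25% → $9.22375
Subtotal = $1110.87; unrounded tax = $102.47815 → $102.48; total due = $1213.35

$1213.35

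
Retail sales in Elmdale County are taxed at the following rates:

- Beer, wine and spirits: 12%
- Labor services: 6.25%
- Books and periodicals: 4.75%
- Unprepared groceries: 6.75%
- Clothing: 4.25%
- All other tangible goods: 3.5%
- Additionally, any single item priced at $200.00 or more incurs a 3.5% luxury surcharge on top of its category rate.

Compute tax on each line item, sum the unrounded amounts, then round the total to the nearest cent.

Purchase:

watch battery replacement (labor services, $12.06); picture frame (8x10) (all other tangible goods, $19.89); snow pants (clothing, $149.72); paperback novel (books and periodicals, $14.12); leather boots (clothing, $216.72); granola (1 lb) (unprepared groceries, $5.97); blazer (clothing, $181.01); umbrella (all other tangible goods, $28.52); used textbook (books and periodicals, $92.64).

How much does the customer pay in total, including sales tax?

Watch battery replacement $12.06: labor services → 6.25% → $0.75375
Picture frame (8x10) $19.89: all other tangible goods → 3.5% → $0.69615
Snow pants $149.72: clothing → 4.25% → $6.3631
Paperback novel $14.12: books and periodicals → 4.75% → $0.6707
Leather boots $216.72: clothing → 4.25% + 3.5% surcharge = 7.75% → $16.7958
Granola (1 lb) $5.97: unprepared groceries → 6.75% → $0.402975
Blazer $181.01: clothing → 4.25% → $7.692925
Umbrella $28.52: all other tangible goods → 3.5% → $0.9982
Used textbook $92.64: books and periodicals → 4.75% → $4.4004
Subtotal = $720.65; unrounded tax = $38.774 → $38.77; total due = $759.42

$759.42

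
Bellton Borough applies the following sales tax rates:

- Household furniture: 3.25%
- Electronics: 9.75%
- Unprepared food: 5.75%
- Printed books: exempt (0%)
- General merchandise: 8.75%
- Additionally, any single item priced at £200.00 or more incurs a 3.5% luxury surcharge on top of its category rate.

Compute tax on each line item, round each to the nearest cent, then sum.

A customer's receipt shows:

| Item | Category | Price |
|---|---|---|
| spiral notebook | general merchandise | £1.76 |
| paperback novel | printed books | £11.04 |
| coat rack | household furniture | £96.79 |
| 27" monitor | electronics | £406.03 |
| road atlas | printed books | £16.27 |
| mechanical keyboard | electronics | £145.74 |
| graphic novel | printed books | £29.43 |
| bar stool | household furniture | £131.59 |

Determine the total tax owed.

Spiral notebook £1.76: general merchandise → 8.75% → £0.15
Paperback novel £11.04: printed books → 0% → £0.00
Coat rack £96.79: household furniture → 3.25% → £3.15
27" monitor £406.03: electronics → 9.75% + 3.5% surcharge = 13.25% → £53.80
Road atlas £16.27: printed books → 0% → £0.00
Mechanical keyboard £145.74: electronics → 9.75% → £14.21
Graphic novel £29.43: printed books → 0% → £0.00
Bar stool £131.59: household furniture → 3.25% → £4.28
Total tax = £0.15 + £3.15 + £53.80 + £14.21 + £4.28 = £75.59

£75.59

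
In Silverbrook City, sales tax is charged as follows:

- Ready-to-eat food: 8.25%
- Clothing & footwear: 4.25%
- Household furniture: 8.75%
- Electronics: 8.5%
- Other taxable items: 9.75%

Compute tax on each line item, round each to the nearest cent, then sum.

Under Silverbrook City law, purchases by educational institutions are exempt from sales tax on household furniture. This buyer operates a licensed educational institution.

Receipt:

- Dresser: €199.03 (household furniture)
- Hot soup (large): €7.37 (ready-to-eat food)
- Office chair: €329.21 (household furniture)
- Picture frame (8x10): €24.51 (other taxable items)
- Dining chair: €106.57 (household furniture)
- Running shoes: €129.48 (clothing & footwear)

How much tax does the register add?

Dresser €199.03: household furniture, buyer-exempt → 0% → €0.00
Hot soup (large) €7.37: ready-to-eat food → 8.25% → €0.61
Office chair €329.21: household furniture, buyer-exempt → 0% → €0.00
Picture frame (8x10) €24.51: other taxable items → 9.75% → €2.39
Dining chair €106.57: household furniture, buyer-exempt → 0% → €0.00
Running shoes €129.48: clothing & footwear → 4.25% → €5.50
Total tax = €0.61 + €2.39 + €5.50 = €8.50

€8.50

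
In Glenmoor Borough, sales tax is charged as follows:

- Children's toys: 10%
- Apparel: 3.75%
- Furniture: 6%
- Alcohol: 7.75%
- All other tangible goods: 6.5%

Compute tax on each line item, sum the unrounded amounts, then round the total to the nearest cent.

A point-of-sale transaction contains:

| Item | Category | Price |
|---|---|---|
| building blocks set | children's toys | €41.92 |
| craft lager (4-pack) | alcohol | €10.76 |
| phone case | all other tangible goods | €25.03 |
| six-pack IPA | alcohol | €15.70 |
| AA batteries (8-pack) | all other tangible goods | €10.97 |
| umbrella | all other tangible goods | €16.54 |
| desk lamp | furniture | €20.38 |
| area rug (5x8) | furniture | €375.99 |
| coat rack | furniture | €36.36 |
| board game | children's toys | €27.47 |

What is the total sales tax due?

€38.37

Building blocks set €41.92: children's toys → 10% → €4.192
Craft lager (4-pack) €10.76: alcohol → 7.75% → €0.8339
Phone case €25.03: all other tangible goods → 6.5% → €1.62695
Six-pack IPA €15.70: alcohol → 7.75% → €1.21675
AA batteries (8-pack) €10.97: all other tangible goods → 6.5% → €0.71305
Umbrella €16.54: all other tangible goods → 6.5% → €1.0751
Desk lamp €20.38: furniture → 6% → €1.2228
Area rug (5x8) €375.99: furniture → 6% → €22.5594
Coat rack €36.36: furniture → 6% → €2.1816
Board game €27.47: children's toys → 10% → €2.747
Unrounded tax sum = €38.36855 → €38.37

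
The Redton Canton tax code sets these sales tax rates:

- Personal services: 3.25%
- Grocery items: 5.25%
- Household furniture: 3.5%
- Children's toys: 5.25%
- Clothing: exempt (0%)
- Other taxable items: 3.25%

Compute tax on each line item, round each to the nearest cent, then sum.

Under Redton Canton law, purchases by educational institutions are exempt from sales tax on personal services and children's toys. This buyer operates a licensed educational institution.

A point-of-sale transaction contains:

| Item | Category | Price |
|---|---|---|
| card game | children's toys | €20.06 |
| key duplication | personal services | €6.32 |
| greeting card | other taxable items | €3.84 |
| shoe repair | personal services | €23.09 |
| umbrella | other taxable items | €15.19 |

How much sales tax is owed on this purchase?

€0.61

Card game €20.06: children's toys, buyer-exempt → 0% → €0.00
Key duplication €6.32: personal services, buyer-exempt → 0% → €0.00
Greeting card €3.84: other taxable items → 3.25% → €0.12
Shoe repair €23.09: personal services, buyer-exempt → 0% → €0.00
Umbrella €15.19: other taxable items → 3.25% → €0.49
Total tax = €0.12 + €0.49 = €0.61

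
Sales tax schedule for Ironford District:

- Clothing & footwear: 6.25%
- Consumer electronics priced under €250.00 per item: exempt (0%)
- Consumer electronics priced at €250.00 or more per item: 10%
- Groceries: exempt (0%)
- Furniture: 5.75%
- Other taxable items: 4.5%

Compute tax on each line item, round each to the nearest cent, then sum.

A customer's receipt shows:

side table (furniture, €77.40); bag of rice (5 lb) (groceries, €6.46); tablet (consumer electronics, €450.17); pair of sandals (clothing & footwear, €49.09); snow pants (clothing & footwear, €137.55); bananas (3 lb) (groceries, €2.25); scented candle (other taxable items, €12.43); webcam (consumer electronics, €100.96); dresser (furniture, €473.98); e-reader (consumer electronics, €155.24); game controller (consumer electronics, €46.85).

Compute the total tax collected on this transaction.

€88.95

Side table €77.40: furniture → 5.75% → €4.45
Bag of rice (5 lb) €6.46: groceries → 0% → €0.00
Tablet €450.17: consumer electronics, €250.00 or more → 10% → €45.02
Pair of sandals €49.09: clothing & footwear → 6.25% → €3.07
Snow pants €137.55: clothing & footwear → 6.25% → €8.60
Bananas (3 lb) €2.25: groceries → 0% → €0.00
Scented candle €12.43: other taxable items → 4.5% → €0.56
Webcam €100.96: consumer electronics, under €250.00 → 0% → €0.00
Dresser €473.98: furniture → 5.75% → €27.25
E-reader €155.24: consumer electronics, under €250.00 → 0% → €0.00
Game controller €46.85: consumer electronics, under €250.00 → 0% → €0.00
Total tax = €4.45 + €45.02 + €3.07 + €8.60 + €0.56 + €27.25 = €88.95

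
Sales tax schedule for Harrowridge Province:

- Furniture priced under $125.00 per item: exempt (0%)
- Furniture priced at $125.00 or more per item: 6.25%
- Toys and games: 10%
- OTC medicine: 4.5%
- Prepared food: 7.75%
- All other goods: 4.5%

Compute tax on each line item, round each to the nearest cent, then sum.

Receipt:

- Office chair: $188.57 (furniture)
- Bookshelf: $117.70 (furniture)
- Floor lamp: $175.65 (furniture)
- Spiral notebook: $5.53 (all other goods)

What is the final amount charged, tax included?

Office chair $188.57: furniture, $125.00 or more → 6.25% → $11.79
Bookshelf $117.70: furniture, under $125.00 → 0% → $0.00
Floor lamp $175.65: furniture, $125.00 or more → 6.25% → $10.98
Spiral notebook $5.53: all other goods → 4.5% → $0.25
Subtotal = $487.45; tax = $23.02; total due = $510.47

$510.47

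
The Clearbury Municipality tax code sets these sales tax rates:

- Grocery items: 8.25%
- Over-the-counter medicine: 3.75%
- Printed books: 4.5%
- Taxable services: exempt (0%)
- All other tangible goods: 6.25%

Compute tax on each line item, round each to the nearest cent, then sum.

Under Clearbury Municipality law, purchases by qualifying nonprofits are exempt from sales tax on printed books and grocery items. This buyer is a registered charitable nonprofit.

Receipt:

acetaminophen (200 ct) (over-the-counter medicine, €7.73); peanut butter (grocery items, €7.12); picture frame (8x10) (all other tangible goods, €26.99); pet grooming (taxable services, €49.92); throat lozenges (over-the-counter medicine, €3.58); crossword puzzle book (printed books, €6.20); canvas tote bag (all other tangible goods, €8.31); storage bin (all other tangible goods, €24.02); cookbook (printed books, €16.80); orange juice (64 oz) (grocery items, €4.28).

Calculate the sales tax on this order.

Acetaminophen (200 ct) €7.73: over-the-counter medicine → 3.75% → €0.29
Peanut butter €7.12: grocery items, buyer-exempt → 0% → €0.00
Picture frame (8x10) €26.99: all other tangible goods → 6.25% → €1.69
Pet grooming €49.92: taxable services → 0% → €0.00
Throat lozenges €3.58: over-the-counter medicine → 3.75% → €0.13
Crossword puzzle book €6.20: printed books, buyer-exempt → 0% → €0.00
Canvas tote bag €8.31: all other tangible goods → 6.25% → €0.52
Storage bin €24.02: all other tangible goods → 6.25% → €1.50
Cookbook €16.80: printed books, buyer-exempt → 0% → €0.00
Orange juice (64 oz) €4.28: grocery items, buyer-exempt → 0% → €0.00
Total tax = €0.29 + €1.69 + €0.13 + €0.52 + €1.50 = €4.13

€4.13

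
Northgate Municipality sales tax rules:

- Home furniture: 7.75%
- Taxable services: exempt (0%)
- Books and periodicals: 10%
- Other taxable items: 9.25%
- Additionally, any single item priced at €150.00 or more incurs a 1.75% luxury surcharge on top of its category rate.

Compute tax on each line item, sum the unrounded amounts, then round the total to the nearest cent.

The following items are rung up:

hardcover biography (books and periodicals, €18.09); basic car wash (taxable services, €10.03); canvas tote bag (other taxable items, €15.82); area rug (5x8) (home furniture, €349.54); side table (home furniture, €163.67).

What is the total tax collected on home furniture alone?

Area rug (5x8) €349.54: home furniture → 7.75% + 1.75% surcharge = 9.5% → €33.2063
Side table €163.67: home furniture → 7.75% + 1.75% surcharge = 9.5% → €15.54865
Tax on home furniture: unrounded sum = €48.75495 → €48.75

€48.75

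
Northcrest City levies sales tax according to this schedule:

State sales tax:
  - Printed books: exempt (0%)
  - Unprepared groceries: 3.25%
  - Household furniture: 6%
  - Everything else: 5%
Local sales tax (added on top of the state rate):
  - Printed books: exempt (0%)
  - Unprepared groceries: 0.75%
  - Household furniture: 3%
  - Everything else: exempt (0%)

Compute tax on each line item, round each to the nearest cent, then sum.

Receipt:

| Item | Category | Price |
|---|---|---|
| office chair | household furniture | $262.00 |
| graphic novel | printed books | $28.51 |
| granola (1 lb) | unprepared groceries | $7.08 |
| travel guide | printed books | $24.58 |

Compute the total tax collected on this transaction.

Office chair $262.00: household furniture → 6% + 3% local = 9% → $23.58
Graphic novel $28.51: printed books → 0% + 0% local = 0% → $0.00
Granola (1 lb) $7.08: unprepared groceries → 3.25% + 0.75% local = 4% → $0.28
Travel guide $24.58: printed books → 0% + 0% local = 0% → $0.00
Total tax = $23.58 + $0.28 = $23.86

$23.86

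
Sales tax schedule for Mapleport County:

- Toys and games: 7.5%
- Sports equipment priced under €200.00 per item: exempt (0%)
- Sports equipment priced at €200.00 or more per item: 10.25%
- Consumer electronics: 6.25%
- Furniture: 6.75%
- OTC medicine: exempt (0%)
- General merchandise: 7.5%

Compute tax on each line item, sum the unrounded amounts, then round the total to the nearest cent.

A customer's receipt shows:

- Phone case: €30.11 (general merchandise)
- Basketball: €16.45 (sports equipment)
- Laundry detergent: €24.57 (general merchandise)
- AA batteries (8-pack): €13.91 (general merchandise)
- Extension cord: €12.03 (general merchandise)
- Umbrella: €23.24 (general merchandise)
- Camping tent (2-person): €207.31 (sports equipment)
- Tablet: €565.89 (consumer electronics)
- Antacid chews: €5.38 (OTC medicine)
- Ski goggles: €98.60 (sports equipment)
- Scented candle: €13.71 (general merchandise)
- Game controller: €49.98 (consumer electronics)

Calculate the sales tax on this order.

€68.56

Phone case €30.11: general merchandise → 7.5% → €2.25825
Basketball €16.45: sports equipment, under €200.00 → 0% → €0.00
Laundry detergent €24.57: general merchandise → 7.5% → €1.84275
AA batteries (8-pack) €13.91: general merchandise → 7.5% → €1.04325
Extension cord €12.03: general merchandise → 7.5% → €0.90225
Umbrella €23.24: general merchandise → 7.5% → €1.743
Camping tent (2-person) €207.31: sports equipment, €200.00 or more → 10.25% → €21.249275
Tablet €565.89: consumer electronics → 6.25% → €35.368125
Antacid chews €5.38: OTC medicine → 0% → €0.00
Ski goggles €98.60: sports equipment, under €200.00 → 0% → €0.00
Scented candle €13.71: general merchandise → 7.5% → €1.02825
Game controller €49.98: consumer electronics → 6.25% → €3.12375
Unrounded tax sum = €68.5589 → €68.56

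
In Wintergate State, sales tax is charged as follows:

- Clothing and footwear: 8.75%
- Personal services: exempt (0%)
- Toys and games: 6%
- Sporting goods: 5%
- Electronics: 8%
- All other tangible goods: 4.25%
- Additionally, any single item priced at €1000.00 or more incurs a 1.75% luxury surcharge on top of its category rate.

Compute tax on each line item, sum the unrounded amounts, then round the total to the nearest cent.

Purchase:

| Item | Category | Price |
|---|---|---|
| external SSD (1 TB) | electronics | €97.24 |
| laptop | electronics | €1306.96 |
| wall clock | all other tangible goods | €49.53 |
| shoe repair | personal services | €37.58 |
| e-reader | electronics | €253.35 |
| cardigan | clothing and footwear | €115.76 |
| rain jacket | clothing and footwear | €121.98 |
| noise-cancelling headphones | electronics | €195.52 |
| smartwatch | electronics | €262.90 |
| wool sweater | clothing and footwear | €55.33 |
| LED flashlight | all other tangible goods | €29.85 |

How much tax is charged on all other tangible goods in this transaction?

Wall clock €49.53: all other tangible goods → 4.25% → €2.105025
LED flashlight €29.85: all other tangible goods → 4.25% → €1.268625
Tax on all other tangible goods: unrounded sum = €3.37365 → €3.37

€3.37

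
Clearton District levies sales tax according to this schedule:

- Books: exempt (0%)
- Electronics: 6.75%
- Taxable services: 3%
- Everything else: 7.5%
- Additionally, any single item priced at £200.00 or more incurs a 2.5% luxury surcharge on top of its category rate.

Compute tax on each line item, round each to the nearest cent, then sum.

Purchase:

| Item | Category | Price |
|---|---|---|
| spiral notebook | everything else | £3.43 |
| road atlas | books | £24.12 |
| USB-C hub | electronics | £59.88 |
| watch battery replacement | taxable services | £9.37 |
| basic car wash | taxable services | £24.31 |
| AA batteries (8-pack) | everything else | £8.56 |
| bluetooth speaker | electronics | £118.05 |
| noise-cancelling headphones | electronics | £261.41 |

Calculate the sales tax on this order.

Spiral notebook £3.43: everything else → 7.5% → £0.26
Road atlas £24.12: books → 0% → £0.00
USB-C hub £59.88: electronics → 6.75% → £4.04
Watch battery replacement £9.37: taxable services → 3% → £0.28
Basic car wash £24.31: taxable services → 3% → £0.73
AA batteries (8-pack) £8.56: everything else → 7.5% → £0.64
Bluetooth speaker £118.05: electronics → 6.75% → £7.97
Noise-cancelling headphones £261.41: electronics → 6.75% + 2.5% surcharge = 9.25% → £24.18
Total tax = £0.26 + £4.04 + £0.28 + £0.73 + £0.64 + £7.97 + £24.18 = £38.10

£38.10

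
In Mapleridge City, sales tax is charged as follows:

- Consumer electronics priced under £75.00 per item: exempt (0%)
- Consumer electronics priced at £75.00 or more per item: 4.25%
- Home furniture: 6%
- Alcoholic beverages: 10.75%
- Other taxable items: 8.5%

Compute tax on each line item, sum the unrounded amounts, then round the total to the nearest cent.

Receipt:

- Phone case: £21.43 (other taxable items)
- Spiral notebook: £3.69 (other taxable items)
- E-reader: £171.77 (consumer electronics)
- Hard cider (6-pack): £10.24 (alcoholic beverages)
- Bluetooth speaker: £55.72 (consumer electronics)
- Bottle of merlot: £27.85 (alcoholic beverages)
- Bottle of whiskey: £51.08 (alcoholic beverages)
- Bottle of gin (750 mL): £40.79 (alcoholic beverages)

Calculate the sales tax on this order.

£23.41

Phone case £21.43: other taxable items → 8.5% → £1.82155
Spiral notebook £3.69: other taxable items → 8.5% → £0.31365
E-reader £171.77: consumer electronics, £75.00 or more → 4.25% → £7.300225
Hard cider (6-pack) £10.24: alcoholic beverages → 10.75% → £1.1008
Bluetooth speaker £55.72: consumer electronics, under £75.00 → 0% → £0.00
Bottle of merlot £27.85: alcoholic beverages → 10.75% → £2.993875
Bottle of whiskey £51.08: alcoholic beverages → 10.75% → £5.4911
Bottle of gin (750 mL) £40.79: alcoholic beverages → 10.75% → £4.384925
Unrounded tax sum = £23.406125 → £23.41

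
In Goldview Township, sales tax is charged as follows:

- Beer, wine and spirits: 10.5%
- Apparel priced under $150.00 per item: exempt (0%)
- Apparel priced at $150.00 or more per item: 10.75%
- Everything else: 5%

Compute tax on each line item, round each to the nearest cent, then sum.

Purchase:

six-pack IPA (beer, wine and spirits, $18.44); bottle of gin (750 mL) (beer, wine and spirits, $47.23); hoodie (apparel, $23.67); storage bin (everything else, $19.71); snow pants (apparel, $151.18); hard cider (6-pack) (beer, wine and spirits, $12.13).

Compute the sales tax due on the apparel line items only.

$16.25

Hoodie $23.67: apparel, under $150.00 → 0% → $0.00
Snow pants $151.18: apparel, $150.00 or more → 10.75% → $16.25
Tax on apparel = $0.00 + $16.25 = $16.25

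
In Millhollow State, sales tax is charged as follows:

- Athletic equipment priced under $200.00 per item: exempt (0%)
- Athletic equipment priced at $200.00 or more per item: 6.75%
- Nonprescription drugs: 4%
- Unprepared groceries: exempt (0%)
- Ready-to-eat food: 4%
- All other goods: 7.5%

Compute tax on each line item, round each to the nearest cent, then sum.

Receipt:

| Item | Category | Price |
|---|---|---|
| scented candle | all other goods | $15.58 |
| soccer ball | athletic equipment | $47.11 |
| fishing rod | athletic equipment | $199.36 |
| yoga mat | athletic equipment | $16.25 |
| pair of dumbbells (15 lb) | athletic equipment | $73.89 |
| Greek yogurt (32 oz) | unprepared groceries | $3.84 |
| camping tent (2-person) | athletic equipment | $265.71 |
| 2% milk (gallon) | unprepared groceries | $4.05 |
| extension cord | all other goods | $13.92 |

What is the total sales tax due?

$20.15

Scented candle $15.58: all other goods → 7.5% → $1.17
Soccer ball $47.11: athletic equipment, under $200.00 → 0% → $0.00
Fishing rod $199.36: athletic equipment, under $200.00 → 0% → $0.00
Yoga mat $16.25: athletic equipment, under $200.00 → 0% → $0.00
Pair of dumbbells (15 lb) $73.89: athletic equipment, under $200.00 → 0% → $0.00
Greek yogurt (32 oz) $3.84: unprepared groceries → 0% → $0.00
Camping tent (2-person) $265.71: athletic equipment, $200.00 or more → 6.75% → $17.94
2% milk (gallon) $4.05: unprepared groceries → 0% → $0.00
Extension cord $13.92: all other goods → 7.5% → $1.04
Total tax = $1.17 + $17.94 + $1.04 = $20.15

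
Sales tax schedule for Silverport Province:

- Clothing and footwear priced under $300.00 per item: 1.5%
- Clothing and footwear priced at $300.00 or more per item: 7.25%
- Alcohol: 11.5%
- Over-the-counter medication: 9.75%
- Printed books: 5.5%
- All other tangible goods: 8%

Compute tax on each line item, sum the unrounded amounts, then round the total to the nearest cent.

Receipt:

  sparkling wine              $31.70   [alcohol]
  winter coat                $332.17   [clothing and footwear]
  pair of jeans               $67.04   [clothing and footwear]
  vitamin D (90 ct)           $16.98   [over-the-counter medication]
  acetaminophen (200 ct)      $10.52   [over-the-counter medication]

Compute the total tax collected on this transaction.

$31.41

Sparkling wine $31.70: alcohol → 11.5% → $3.6455
Winter coat $332.17: clothing and footwear, $300.00 or more → 7.25% → $24.082325
Pair of jeans $67.04: clothing and footwear, under $300.00 → 1.5% → $1.0056
Vitamin D (90 ct) $16.98: over-the-counter medication → 9.75% → $1.65555
Acetaminophen (200 ct) $10.52: over-the-counter medication → 9.75% → $1.0257
Unrounded tax sum = $31.414675 → $31.41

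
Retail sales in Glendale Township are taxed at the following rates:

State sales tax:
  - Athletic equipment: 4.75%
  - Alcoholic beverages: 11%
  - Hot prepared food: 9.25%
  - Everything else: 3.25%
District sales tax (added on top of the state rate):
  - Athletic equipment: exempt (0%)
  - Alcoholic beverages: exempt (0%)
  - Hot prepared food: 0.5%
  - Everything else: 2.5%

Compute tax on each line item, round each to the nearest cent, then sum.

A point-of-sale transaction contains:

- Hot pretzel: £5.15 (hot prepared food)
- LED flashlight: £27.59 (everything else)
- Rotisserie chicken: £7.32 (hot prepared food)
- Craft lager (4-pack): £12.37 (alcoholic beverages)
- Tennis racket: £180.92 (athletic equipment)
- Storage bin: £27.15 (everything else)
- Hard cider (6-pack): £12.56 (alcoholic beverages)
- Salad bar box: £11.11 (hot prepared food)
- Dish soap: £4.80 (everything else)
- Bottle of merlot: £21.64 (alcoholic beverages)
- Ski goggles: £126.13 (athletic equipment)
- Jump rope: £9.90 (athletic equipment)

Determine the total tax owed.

£25.89

Hot pretzel £5.15: hot prepared food → 9.25% + 0.5% district = 9.75% → £0.50
LED flashlight £27.59: everything else → 3.25% + 2.5% district = 5.75% → £1.59
Rotisserie chicken £7.32: hot prepared food → 9.25% + 0.5% district = 9.75% → £0.71
Craft lager (4-pack) £12.37: alcoholic beverages → 11% + 0% district = 11% → £1.36
Tennis racket £180.92: athletic equipment → 4.75% + 0% district = 4.75% → £8.59
Storage bin £27.15: everything else → 3.25% + 2.5% district = 5.75% → £1.56
Hard cider (6-pack) £12.56: alcoholic beverages → 11% + 0% district = 11% → £1.38
Salad bar box £11.11: hot prepared food → 9.25% + 0.5% district = 9.75% → £1.08
Dish soap £4.80: everything else → 3.25% + 2.5% district = 5.75% → £0.28
Bottle of merlot £21.64: alcoholic beverages → 11% + 0% district = 11% → £2.38
Ski goggles £126.13: athletic equipment → 4.75% + 0% district = 4.75% → £5.99
Jump rope £9.90: athletic equipment → 4.75% + 0% district = 4.75% → £0.47
Total tax = £0.50 + £1.59 + £0.71 + £1.36 + £8.59 + £1.56 + £1.38 + £1.08 + £0.28 + £2.38 + £5.99 + £0.47 = £25.89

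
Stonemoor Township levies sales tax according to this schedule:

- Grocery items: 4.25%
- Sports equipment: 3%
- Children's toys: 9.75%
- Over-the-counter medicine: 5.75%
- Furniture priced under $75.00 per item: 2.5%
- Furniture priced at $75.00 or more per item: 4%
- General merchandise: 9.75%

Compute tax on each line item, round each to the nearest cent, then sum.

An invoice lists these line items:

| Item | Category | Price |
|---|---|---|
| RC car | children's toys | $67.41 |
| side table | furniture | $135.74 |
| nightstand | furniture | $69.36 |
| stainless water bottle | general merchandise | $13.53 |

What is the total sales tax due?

RC car $67.41: children's toys → 9.75% → $6.57
Side table $135.74: furniture, $75.00 or more → 4% → $5.43
Nightstand $69.36: furniture, under $75.00 → 2.5% → $1.73
Stainless water bottle $13.53: general merchandise → 9.75% → $1.32
Total tax = $6.57 + $5.43 + $1.73 + $1.32 = $15.05

$15.05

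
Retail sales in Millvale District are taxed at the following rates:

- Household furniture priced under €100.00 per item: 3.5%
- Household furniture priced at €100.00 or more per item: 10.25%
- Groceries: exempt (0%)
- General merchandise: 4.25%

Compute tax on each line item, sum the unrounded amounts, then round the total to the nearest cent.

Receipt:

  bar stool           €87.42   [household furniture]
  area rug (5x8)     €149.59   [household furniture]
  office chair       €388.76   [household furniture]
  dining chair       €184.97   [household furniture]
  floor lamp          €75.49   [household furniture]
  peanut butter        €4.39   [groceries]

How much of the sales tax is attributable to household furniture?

Bar stool €87.42: household furniture, under €100.00 → 3.5% → €3.0597
Area rug (5x8) €149.59: household furniture, €100.00 or more → 10.25% → €15.332975
Office chair €388.76: household furniture, €100.00 or more → 10.25% → €39.8479
Dining chair €184.97: household furniture, €100.00 or more → 10.25% → €18.959425
Floor lamp €75.49: household furniture, under €100.00 → 3.5% → €2.64215
Tax on household furniture: unrounded sum = €79.84215 → €79.84

€79.84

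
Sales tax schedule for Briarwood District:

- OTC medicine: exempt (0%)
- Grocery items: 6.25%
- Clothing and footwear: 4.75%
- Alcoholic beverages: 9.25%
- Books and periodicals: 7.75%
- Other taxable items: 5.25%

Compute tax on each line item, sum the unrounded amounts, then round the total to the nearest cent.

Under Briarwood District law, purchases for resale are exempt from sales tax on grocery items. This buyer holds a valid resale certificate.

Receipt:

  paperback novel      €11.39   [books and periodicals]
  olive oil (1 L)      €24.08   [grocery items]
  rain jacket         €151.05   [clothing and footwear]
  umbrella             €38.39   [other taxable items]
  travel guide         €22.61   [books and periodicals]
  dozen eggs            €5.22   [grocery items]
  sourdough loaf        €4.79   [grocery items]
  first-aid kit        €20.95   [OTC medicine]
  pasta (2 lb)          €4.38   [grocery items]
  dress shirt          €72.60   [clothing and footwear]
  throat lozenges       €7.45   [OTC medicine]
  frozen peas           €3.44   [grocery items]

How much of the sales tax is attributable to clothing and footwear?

Rain jacket €151.05: clothing and footwear → 4.75% → €7.174875
Dress shirt €72.60: clothing and footwear → 4.75% → €3.4485
Tax on clothing and footwear: unrounded sum = €10.623375 → €10.62

€10.62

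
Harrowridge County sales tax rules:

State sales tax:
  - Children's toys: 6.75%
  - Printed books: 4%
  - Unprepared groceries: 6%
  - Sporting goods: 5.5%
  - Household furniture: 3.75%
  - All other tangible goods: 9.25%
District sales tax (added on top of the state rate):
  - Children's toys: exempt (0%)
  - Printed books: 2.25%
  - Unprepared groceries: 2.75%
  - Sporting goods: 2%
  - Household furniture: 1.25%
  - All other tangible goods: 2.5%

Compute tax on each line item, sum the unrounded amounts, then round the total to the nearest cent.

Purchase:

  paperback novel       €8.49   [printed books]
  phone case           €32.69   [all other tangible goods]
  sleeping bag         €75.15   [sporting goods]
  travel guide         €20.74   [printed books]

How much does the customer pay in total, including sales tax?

Paperback novel €8.49: printed books → 4% + 2.25% district = 6.25% → €0.530625
Phone case €32.69: all other tangible goods → 9.25% + 2.5% district = 11.75% → €3.841075
Sleeping bag €75.15: sporting goods → 5.5% + 2% district = 7.5% → €5.63625
Travel guide €20.74: printed books → 4% + 2.25% district = 6.25% → €1.29625
Subtotal = €137.07; unrounded tax = €11.3042 → €11.30; total due = €148.37

€148.37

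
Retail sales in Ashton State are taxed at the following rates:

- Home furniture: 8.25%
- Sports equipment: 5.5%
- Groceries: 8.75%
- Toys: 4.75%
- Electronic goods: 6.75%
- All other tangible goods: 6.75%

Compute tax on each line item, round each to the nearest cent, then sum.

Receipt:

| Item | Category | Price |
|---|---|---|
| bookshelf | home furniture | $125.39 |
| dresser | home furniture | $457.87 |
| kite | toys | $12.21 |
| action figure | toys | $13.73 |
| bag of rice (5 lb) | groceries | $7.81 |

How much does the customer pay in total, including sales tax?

$667.03

Bookshelf $125.39: home furniture → 8.25% → $10.34
Dresser $457.87: home furniture → 8.25% → $37.77
Kite $12.21: toys → 4.75% → $0.58
Action figure $13.73: toys → 4.75% → $0.65
Bag of rice (5 lb) $7.81: groceries → 8.75% → $0.68
Subtotal = $617.01; tax = $50.02; total due = $667.03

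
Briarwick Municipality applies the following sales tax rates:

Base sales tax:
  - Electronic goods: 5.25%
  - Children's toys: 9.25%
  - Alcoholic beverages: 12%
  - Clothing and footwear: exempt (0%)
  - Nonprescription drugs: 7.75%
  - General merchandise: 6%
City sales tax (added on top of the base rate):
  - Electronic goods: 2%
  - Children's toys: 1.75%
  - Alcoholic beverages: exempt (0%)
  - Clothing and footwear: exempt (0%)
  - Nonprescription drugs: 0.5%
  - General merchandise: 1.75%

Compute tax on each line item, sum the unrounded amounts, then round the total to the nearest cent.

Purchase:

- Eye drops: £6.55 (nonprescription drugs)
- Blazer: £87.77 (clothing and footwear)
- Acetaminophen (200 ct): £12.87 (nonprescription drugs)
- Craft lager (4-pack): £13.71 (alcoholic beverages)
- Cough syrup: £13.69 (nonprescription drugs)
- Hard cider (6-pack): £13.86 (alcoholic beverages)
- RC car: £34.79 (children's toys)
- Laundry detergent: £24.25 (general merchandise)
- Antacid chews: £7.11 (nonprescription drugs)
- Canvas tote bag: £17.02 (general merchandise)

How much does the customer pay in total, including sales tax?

£245.27

Eye drops £6.55: nonprescription drugs → 7.75% + 0.5% city = 8.25% → £0.540375
Blazer £87.77: clothing and footwear → 0% + 0% city = 0% → £0.00
Acetaminophen (200 ct) £12.87: nonprescription drugs → 7.75% + 0.5% city = 8.25% → £1.061775
Craft lager (4-pack) £13.71: alcoholic beverages → 12% + 0% city = 12% → £1.6452
Cough syrup £13.69: nonprescription drugs → 7.75% + 0.5% city = 8.25% → £1.129425
Hard cider (6-pack) £13.86: alcoholic beverages → 12% + 0% city = 12% → £1.6632
RC car £34.79: children's toys → 9.25% + 1.75% city = 11% → £3.8269
Laundry detergent £24.25: general merchandise → 6% + 1.75% city = 7.75% → £1.879375
Antacid chews £7.11: nonprescription drugs → 7.75% + 0.5% city = 8.25% → £0.586575
Canvas tote bag £17.02: general merchandise → 6% + 1.75% city = 7.75% → £1.31905
Subtotal = £231.62; unrounded tax = £13.651875 → £13.65; total due = £245.27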